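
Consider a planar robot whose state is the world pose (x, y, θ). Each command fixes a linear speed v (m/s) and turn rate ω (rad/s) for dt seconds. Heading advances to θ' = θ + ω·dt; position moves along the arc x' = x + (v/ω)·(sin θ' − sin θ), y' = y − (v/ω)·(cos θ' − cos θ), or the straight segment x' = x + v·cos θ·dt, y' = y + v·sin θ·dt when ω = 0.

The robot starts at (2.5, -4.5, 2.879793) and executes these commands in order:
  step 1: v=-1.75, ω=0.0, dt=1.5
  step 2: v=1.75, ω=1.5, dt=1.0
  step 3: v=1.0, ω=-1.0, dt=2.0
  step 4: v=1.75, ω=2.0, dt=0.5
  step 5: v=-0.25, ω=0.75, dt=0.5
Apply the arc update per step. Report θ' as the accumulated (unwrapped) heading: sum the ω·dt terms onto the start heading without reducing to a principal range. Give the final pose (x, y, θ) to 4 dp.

step 1: θ'=2.8798 (straight) → pose (5.0356, -5.1794, 2.8798)
step 2: θ'=4.3798 (R=1.1667) → pose (3.6309, -5.9254, 4.3798)
step 3: θ'=2.3798 (R=-1.0000) → pose (1.9954, -6.3225, 2.3798)
step 4: θ'=3.3798 (R=0.8750) → pose (1.1850, -6.1053, 3.3798)
step 5: θ'=3.7548 (R=-0.3333) → pose (1.2982, -6.0540, 3.7548)

(1.2982, -6.0540, 3.7548)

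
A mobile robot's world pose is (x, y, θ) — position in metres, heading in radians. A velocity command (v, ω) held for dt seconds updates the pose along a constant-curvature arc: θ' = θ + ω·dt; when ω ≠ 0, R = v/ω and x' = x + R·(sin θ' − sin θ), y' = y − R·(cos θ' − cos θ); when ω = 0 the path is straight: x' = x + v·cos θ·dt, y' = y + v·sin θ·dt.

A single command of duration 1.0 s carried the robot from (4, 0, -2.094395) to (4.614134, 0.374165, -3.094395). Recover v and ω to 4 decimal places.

v = -0.7500, ω = -1.0000

Δθ = -3.094395 − -2.094395 = -1.000000
ω = Δθ/dt = -1.000000/1.0 = -1.0000
R = Δx/(sin θ' − sin θ) = 0.7500
v = R·ω = 0.7500·-1.0000 = -0.7500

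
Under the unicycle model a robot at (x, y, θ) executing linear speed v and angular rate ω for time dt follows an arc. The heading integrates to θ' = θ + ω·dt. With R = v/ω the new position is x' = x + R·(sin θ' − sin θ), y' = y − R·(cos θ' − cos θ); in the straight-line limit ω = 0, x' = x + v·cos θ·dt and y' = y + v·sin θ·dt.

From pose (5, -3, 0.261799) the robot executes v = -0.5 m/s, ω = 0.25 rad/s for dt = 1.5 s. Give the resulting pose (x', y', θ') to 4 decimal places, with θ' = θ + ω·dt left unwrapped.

(4.3284, -3.3238, 0.6368)

θ' = 0.2618 + 0.25·1.5 = 0.6368
R = v/ω = -0.5/0.25 = -2.0000
x' = 5 + -2.0000·(sin 0.6368 − sin 0.2618) = 4.3284
y' = -3 − -2.0000·(cos 0.6368 − cos 0.2618) = -3.3238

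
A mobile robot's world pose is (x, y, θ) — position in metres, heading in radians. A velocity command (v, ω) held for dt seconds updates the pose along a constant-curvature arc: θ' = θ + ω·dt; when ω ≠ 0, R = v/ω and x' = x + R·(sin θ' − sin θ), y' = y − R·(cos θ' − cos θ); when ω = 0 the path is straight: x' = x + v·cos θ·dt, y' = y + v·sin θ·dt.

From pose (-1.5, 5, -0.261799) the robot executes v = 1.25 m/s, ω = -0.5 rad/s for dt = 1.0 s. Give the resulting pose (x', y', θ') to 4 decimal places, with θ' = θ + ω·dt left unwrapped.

θ' = -0.2618 + -0.5·1.0 = -0.7618
R = v/ω = 1.25/-0.5 = -2.5000
x' = -1.5 + -2.5000·(sin -0.7618 − sin -0.2618) = -0.4215
y' = 5 − -2.5000·(cos -0.7618 − cos -0.2618) = 4.3942

(-0.4215, 4.3942, -0.7618)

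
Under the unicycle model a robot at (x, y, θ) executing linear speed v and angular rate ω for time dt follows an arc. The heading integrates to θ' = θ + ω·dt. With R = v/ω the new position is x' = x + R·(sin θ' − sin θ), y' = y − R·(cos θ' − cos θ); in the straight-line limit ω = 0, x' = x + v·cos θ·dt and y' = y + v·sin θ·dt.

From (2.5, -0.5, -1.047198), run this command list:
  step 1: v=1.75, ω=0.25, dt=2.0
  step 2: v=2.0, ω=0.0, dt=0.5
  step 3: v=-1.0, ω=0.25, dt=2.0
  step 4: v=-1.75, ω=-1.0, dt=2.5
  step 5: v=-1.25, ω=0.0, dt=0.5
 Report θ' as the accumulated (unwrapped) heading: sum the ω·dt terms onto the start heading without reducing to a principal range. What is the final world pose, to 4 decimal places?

step 1: θ'=-0.5472 (R=7.0000) → pose (4.9201, -2.9779, -0.5472)
step 2: θ'=-0.5472 (straight) → pose (5.7741, -3.4982, -0.5472)
step 3: θ'=-0.0472 (R=-4.0000) → pose (3.8816, -2.9186, -0.0472)
step 4: θ'=-2.5472 (R=1.7500) → pose (2.9842, 0.2793, -2.5472)
step 5: θ'=-2.5472 (straight) → pose (3.5020, 0.6293, -2.5472)

(3.5020, 0.6293, -2.5472)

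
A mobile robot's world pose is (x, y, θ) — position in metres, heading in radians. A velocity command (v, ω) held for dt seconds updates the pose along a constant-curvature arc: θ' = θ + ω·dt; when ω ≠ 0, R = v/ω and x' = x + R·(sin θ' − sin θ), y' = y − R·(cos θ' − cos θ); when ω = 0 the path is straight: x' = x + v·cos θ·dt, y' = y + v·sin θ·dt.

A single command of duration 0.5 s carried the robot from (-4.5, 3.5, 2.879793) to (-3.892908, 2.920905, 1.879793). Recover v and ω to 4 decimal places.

Δθ = 1.879793 − 2.879793 = -1.000000
ω = Δθ/dt = -1.000000/0.5 = -2.0000
R = Δx/(sin θ' − sin θ) = 0.8750
v = R·ω = 0.8750·-2.0000 = -1.7500

v = -1.7500, ω = -2.0000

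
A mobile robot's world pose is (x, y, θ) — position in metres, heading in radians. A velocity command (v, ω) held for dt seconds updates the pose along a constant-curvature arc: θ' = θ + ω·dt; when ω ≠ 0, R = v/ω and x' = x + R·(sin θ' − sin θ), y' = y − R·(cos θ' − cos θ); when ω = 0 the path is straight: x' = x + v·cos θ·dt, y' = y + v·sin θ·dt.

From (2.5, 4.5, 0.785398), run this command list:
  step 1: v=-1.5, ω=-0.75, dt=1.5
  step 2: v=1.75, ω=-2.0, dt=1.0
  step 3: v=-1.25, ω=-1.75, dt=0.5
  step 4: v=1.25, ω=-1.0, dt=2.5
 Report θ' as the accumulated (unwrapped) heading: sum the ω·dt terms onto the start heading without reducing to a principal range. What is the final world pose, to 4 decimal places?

step 1: θ'=-0.3396 (R=2.0000) → pose (0.4196, 4.0284, -0.3396)
step 2: θ'=-2.3396 (R=-0.8750) → pose (0.7570, 2.5950, -2.3396)
step 3: θ'=-3.2146 (R=0.7143) → pose (1.3225, 2.8108, -3.2146)
step 4: θ'=-5.7146 (R=-1.2500) → pose (0.7406, 5.1108, -5.7146)

(0.7406, 5.1108, -5.7146)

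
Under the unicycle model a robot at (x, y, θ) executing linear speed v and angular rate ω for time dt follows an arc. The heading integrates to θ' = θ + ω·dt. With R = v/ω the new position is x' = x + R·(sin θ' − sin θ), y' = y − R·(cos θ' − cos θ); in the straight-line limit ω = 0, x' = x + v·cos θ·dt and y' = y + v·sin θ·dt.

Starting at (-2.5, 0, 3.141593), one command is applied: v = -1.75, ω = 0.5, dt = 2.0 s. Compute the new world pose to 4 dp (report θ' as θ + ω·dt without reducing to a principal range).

θ' = 3.1416 + 0.5·2.0 = 4.1416
R = v/ω = -1.75/0.5 = -3.5000
x' = -2.5 + -3.5000·(sin 4.1416 − sin 3.1416) = 0.4451
y' = 0 − -3.5000·(cos 4.1416 − cos 3.1416) = 1.6089

(0.4451, 1.6089, 4.1416)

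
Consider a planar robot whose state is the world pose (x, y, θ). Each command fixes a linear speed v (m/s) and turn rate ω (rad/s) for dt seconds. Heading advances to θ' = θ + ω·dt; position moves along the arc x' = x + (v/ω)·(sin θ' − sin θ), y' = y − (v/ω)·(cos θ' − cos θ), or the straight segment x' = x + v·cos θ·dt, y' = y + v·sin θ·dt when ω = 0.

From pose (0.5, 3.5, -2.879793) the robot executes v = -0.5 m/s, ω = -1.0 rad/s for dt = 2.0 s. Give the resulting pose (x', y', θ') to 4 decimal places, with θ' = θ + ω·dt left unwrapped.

θ' = -2.8798 + -1.0·2.0 = -4.8798
R = v/ω = -0.5/-1.0 = 0.5000
x' = 0.5 + 0.5000·(sin -4.8798 − sin -2.8798) = 1.1224
y' = 3.5 − 0.5000·(cos -4.8798 − cos -2.8798) = 2.9337

(1.1224, 2.9337, -4.8798)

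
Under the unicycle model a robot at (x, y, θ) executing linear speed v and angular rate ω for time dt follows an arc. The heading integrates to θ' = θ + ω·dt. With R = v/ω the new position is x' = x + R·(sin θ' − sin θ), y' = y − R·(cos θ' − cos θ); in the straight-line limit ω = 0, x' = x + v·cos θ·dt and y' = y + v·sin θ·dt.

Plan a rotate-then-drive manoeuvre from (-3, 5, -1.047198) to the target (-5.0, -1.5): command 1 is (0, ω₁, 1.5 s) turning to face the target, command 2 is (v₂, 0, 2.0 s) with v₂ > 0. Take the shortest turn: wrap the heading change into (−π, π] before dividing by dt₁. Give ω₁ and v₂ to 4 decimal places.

heading to target = atan2(-1.5−5, -5−-3) = -1.8693
Δθ = wrap(-1.8693 − -1.0472) = -0.8221; ω₁ = Δθ/dt₁ = -0.5481
distance = √((-5−-3)² + (-1.5−5)²) = 6.8007; v₂ = distance/dt₂ = 3.4004

ω₁ = -0.5481, v₂ = 3.4004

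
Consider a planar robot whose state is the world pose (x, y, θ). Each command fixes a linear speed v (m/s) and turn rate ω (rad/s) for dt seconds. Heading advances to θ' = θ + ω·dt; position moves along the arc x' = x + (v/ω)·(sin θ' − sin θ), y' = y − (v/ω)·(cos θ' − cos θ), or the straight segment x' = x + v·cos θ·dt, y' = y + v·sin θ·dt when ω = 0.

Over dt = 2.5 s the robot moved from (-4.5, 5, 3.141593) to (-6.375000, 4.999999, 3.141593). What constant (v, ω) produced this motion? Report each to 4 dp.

Δθ = 3.141593 − 3.141593 = 0.000000
ω = Δθ/dt = 0.000000/2.5 = 0.0000
ω = 0 → v = (Δx·cos θ + Δy·sin θ)/dt = 0.7500

v = 0.7500, ω = 0.0000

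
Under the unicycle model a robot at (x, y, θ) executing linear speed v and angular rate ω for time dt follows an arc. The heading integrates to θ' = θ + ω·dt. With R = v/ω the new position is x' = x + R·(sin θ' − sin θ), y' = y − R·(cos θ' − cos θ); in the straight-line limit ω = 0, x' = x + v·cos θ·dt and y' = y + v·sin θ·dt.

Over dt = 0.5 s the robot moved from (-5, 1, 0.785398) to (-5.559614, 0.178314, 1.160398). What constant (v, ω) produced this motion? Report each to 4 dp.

Δθ = 1.160398 − 0.785398 = 0.375000
ω = Δθ/dt = 0.375000/0.5 = 0.7500
R = −Δy/(cos θ' − cos θ) = -2.6667
v = R·ω = -2.6667·0.7500 = -2.0000

v = -2.0000, ω = 0.7500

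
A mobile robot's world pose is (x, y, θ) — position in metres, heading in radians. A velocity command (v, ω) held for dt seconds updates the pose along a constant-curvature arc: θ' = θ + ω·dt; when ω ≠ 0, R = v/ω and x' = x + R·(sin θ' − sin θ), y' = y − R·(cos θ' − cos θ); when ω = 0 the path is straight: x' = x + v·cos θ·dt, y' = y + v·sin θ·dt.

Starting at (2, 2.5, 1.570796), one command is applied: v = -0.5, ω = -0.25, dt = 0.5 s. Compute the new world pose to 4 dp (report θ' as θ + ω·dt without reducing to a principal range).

(1.9844, 2.2507, 1.4458)

θ' = 1.5708 + -0.25·0.5 = 1.4458
R = v/ω = -0.5/-0.25 = 2.0000
x' = 2 + 2.0000·(sin 1.4458 − sin 1.5708) = 1.9844
y' = 2.5 − 2.0000·(cos 1.4458 − cos 1.5708) = 2.2507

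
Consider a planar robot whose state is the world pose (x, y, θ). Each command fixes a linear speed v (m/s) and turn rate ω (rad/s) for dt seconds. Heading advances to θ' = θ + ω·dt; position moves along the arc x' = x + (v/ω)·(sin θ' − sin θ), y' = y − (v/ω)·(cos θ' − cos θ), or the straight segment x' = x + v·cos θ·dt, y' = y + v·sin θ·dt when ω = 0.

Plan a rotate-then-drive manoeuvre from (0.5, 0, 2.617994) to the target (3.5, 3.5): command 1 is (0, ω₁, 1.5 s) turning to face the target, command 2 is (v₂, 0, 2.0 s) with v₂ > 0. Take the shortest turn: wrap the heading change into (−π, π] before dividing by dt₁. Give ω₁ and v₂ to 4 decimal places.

ω₁ = -1.1705, v₂ = 2.3049

heading to target = atan2(3.5−0, 3.5−0.5) = 0.8622
Δθ = wrap(0.8622 − 2.6180) = -1.7558; ω₁ = Δθ/dt₁ = -1.1705
distance = √((3.5−0.5)² + (3.5−0)²) = 4.6098; v₂ = distance/dt₂ = 2.3049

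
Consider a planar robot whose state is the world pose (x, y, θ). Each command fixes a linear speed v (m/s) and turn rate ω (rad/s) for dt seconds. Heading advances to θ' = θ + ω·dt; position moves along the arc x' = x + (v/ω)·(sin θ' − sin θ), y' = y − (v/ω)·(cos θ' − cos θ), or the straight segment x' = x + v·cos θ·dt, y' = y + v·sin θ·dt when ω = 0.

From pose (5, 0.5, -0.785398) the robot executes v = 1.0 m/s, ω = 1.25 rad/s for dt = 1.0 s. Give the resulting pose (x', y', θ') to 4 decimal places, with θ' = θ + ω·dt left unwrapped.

(5.9241, 0.3505, 0.4646)

θ' = -0.7854 + 1.25·1.0 = 0.4646
R = v/ω = 1.0/1.25 = 0.8000
x' = 5 + 0.8000·(sin 0.4646 − sin -0.7854) = 5.9241
y' = 0.5 − 0.8000·(cos 0.4646 − cos -0.7854) = 0.3505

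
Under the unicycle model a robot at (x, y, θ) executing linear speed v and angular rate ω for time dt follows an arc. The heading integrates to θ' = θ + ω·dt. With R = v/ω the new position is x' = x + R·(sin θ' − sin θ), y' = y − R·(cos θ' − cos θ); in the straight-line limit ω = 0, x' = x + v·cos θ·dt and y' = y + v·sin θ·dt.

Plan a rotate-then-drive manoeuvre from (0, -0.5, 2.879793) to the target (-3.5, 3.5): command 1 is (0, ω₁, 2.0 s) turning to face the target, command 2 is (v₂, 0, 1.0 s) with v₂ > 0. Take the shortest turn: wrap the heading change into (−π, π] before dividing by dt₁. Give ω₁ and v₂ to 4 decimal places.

heading to target = atan2(3.5−-0.5, -3.5−0) = 2.2896
Δθ = wrap(2.2896 − 2.8798) = -0.5902; ω₁ = Δθ/dt₁ = -0.2951
distance = √((-3.5−0)² + (3.5−-0.5)²) = 5.3151; v₂ = distance/dt₂ = 5.3151

ω₁ = -0.2951, v₂ = 5.3151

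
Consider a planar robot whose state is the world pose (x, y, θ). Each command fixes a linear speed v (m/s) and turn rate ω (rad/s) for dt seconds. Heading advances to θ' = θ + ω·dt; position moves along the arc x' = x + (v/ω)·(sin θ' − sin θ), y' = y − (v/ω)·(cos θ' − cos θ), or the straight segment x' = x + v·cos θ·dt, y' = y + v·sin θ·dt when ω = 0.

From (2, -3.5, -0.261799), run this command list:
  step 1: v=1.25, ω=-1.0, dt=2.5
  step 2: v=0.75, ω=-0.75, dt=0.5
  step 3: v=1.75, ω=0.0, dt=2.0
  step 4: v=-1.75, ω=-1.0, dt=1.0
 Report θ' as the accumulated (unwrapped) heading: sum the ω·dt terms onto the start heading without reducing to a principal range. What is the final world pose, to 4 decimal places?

(-0.2496, -6.7538, -4.1368)

step 1: θ'=-2.7618 (R=-1.2500) → pose (2.1399, -5.8683, -2.7618)
step 2: θ'=-3.1368 (R=-1.0000) → pose (1.7740, -5.9396, -3.1368)
step 3: θ'=-3.1368 (straight) → pose (-1.7260, -5.9564, -3.1368)
step 4: θ'=-4.1368 (R=1.7500) → pose (-0.2496, -6.7538, -4.1368)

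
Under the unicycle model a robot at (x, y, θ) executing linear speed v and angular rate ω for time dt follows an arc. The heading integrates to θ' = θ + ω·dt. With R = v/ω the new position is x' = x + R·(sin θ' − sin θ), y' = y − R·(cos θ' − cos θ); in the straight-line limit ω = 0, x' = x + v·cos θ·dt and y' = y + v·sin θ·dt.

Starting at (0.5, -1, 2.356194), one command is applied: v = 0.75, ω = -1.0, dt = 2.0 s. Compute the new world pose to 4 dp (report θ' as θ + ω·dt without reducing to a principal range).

(0.7688, 0.2333, 0.3562)

θ' = 2.3562 + -1.0·2.0 = 0.3562
R = v/ω = 0.75/-1.0 = -0.7500
x' = 0.5 + -0.7500·(sin 0.3562 − sin 2.3562) = 0.7688
y' = -1 − -0.7500·(cos 0.3562 − cos 2.3562) = 0.2333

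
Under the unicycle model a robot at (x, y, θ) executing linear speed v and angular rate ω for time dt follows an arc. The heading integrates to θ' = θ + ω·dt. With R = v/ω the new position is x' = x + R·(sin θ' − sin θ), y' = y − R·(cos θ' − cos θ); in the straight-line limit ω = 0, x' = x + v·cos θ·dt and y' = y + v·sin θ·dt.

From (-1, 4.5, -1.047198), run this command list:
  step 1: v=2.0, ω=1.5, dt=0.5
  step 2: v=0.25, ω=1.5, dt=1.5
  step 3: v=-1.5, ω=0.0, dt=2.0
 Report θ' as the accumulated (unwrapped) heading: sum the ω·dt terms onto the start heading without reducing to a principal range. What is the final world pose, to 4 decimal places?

step 1: θ'=-0.2972 (R=1.3333) → pose (-0.2358, 3.8918, -0.2972)
step 2: θ'=1.9528 (R=0.1667) → pose (-0.0323, 4.1133, 1.9528)
step 3: θ'=1.9528 (straight) → pose (1.0861, 1.3295, 1.9528)

(1.0861, 1.3295, 1.9528)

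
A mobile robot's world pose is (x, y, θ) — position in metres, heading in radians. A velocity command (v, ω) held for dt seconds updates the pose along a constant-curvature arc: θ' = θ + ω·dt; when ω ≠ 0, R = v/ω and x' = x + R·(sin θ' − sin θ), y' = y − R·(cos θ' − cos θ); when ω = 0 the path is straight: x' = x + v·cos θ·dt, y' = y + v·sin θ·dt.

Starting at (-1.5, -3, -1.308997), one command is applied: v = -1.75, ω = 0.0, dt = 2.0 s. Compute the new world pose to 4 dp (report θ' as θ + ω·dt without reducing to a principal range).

θ' = -1.3090 + 0.0·2.0 = -1.3090
ω = 0 → straight: x' = -1.5 + -1.75·cos(-1.3090)·2.0 = -2.4059
y' = -3 + -1.75·sin(-1.3090)·2.0 = 0.3807

(-2.4059, 0.3807, -1.3090)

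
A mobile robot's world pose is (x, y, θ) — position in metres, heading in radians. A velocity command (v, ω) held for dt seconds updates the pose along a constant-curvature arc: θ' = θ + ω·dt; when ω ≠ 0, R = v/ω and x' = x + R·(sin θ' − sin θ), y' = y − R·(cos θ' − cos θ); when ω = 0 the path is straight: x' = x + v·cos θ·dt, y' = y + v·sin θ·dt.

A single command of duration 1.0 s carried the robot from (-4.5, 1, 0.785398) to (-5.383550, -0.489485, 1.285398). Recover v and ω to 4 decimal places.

Δθ = 1.285398 − 0.785398 = 0.500000
ω = Δθ/dt = 0.500000/1.0 = 0.5000
R = −Δy/(cos θ' − cos θ) = -3.5000
v = R·ω = -3.5000·0.5000 = -1.7500

v = -1.7500, ω = 0.5000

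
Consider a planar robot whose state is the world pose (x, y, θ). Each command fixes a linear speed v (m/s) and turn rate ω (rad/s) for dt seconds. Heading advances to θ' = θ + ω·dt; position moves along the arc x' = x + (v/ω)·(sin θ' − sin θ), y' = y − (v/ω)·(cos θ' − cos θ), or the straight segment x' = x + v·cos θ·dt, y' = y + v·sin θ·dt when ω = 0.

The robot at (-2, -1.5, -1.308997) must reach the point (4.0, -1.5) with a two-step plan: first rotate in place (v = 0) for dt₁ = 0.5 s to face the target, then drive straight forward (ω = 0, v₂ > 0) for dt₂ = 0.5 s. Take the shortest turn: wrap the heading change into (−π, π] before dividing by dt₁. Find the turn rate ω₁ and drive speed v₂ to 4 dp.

heading to target = atan2(-1.5−-1.5, 4−-2) = 0.0000
Δθ = wrap(0.0000 − -1.3090) = 1.3090; ω₁ = Δθ/dt₁ = 2.6180
distance = √((4−-2)² + (-1.5−-1.5)²) = 6.0000; v₂ = distance/dt₂ = 12.0000

ω₁ = 2.6180, v₂ = 12.0000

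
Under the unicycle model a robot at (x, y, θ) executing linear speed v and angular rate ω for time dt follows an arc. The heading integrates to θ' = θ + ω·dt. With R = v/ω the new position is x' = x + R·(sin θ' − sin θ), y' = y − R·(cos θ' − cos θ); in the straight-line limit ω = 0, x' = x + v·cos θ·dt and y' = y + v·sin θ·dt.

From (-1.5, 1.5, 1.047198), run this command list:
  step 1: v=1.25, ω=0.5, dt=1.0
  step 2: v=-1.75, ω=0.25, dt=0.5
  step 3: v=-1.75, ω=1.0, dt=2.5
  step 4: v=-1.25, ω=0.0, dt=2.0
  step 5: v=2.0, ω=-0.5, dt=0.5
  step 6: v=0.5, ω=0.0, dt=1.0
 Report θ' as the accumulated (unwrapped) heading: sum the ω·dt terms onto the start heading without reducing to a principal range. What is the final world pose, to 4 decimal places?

step 1: θ'=1.5472 (R=2.5000) → pose (-1.1658, 2.6910, 1.5472)
step 2: θ'=1.6722 (R=-7.0000) → pose (-1.1318, 1.8172, 1.6722)
step 3: θ'=4.1722 (R=-1.7500) → pose (2.1101, 1.0944, 4.1722)
step 4: θ'=4.1722 (straight) → pose (3.3958, 3.2384, 4.1722)
step 5: θ'=3.9222 (R=-4.0000) → pose (2.7802, 2.4536, 3.9222)
step 6: θ'=3.9222 (straight) → pose (2.4250, 2.1018, 3.9222)

(2.4250, 2.1018, 3.9222)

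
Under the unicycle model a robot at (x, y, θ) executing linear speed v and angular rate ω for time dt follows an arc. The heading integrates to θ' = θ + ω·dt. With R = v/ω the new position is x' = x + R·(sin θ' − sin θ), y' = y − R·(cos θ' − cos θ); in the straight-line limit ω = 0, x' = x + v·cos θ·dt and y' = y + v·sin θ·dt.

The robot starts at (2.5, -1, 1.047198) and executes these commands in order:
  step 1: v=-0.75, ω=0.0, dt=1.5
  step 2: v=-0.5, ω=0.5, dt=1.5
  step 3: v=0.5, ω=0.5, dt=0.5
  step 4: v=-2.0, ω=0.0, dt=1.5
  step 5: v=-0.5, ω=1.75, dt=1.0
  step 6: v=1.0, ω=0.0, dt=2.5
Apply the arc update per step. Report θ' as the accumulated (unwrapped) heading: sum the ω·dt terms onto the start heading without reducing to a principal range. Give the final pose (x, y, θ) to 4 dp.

step 1: θ'=1.0472 (straight) → pose (1.9375, -1.9743, 1.0472)
step 2: θ'=1.7972 (R=-1.0000) → pose (1.8290, -2.6988, 1.7972)
step 3: θ'=2.0472 (R=1.0000) → pose (1.7432, -2.4646, 2.0472)
step 4: θ'=2.0472 (straight) → pose (3.1190, -5.1306, 2.0472)
step 5: θ'=3.7972 (R=-0.2857) → pose (3.5471, -5.2260, 3.7972)
step 6: θ'=3.7972 (straight) → pose (1.5654, -6.7501, 3.7972)

(1.5654, -6.7501, 3.7972)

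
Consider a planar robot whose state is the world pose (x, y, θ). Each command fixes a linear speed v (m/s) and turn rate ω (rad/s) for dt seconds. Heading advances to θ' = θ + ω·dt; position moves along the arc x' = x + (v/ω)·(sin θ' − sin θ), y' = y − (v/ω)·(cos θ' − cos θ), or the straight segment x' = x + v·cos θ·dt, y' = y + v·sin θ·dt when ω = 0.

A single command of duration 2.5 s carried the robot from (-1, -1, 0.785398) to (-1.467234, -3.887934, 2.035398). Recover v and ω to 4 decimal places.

Δθ = 2.035398 − 0.785398 = 1.250000
ω = Δθ/dt = 1.250000/2.5 = 0.5000
R = −Δy/(cos θ' − cos θ) = -2.5000
v = R·ω = -2.5000·0.5000 = -1.2500

v = -1.2500, ω = 0.5000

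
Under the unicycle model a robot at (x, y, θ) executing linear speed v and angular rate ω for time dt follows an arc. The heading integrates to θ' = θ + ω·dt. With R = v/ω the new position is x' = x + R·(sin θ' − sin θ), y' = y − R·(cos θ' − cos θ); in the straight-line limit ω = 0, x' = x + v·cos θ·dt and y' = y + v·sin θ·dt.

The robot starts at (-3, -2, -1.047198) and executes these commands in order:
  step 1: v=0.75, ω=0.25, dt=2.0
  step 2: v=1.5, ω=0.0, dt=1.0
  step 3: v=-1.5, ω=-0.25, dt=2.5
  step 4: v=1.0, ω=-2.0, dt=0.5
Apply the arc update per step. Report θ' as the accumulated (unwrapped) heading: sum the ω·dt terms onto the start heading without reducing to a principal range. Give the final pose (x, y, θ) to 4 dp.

step 1: θ'=-0.5472 (R=3.0000) → pose (-1.9628, -3.0620, -0.5472)
step 2: θ'=-0.5472 (straight) → pose (-0.6818, -3.8424, -0.5472)
step 3: θ'=-1.1722 (R=6.0000) → pose (-3.0897, -1.0473, -1.1722)
step 4: θ'=-2.1722 (R=-0.5000) → pose (-3.1382, -1.5242, -2.1722)

(-3.1382, -1.5242, -2.1722)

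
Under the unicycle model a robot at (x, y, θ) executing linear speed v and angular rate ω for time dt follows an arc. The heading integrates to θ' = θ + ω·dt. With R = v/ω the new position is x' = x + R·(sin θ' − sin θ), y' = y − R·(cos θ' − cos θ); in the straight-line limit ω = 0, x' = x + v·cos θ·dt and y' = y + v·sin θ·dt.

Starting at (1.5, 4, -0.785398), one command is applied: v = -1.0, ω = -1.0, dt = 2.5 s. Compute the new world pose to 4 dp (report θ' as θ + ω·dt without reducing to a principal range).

θ' = -0.7854 + -1.0·2.5 = -3.2854
R = v/ω = -1.0/-1.0 = 1.0000
x' = 1.5 + 1.0000·(sin -3.2854 − sin -0.7854) = 2.3504
y' = 4 − 1.0000·(cos -3.2854 − cos -0.7854) = 5.6968

(2.3504, 5.6968, -3.2854)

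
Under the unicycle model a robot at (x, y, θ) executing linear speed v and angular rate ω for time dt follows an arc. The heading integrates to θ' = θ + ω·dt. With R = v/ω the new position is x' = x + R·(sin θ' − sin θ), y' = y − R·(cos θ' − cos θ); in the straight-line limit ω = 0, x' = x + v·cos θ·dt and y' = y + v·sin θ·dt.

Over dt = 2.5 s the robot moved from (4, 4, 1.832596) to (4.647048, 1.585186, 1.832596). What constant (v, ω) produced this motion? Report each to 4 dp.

Δθ = 1.832596 − 1.832596 = 0.000000
ω = Δθ/dt = 0.000000/2.5 = 0.0000
ω = 0 → v = (Δx·cos θ + Δy·sin θ)/dt = -1.0000

v = -1.0000, ω = 0.0000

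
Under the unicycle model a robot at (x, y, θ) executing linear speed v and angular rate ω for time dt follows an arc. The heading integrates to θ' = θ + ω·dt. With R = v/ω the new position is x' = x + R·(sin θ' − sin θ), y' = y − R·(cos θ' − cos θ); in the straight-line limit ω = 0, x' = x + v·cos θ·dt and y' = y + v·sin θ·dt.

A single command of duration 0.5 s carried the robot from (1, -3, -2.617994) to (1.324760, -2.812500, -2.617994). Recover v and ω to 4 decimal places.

v = -0.7500, ω = 0.0000

Δθ = -2.617994 − -2.617994 = 0.000000
ω = Δθ/dt = 0.000000/0.5 = 0.0000
ω = 0 → v = (Δx·cos θ + Δy·sin θ)/dt = -0.7500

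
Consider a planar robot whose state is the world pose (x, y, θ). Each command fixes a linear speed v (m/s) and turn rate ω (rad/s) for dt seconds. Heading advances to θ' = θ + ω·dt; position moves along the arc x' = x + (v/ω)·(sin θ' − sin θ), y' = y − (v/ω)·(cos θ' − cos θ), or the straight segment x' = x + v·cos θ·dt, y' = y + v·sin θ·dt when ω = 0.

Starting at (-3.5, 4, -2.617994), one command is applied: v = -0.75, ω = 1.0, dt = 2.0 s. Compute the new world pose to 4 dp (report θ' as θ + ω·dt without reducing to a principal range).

(-3.4404, 5.2608, -0.6180)

θ' = -2.6180 + 1.0·2.0 = -0.6180
R = v/ω = -0.75/1.0 = -0.7500
x' = -3.5 + -0.7500·(sin -0.6180 − sin -2.6180) = -3.4404
y' = 4 − -0.7500·(cos -0.6180 − cos -2.6180) = 5.2608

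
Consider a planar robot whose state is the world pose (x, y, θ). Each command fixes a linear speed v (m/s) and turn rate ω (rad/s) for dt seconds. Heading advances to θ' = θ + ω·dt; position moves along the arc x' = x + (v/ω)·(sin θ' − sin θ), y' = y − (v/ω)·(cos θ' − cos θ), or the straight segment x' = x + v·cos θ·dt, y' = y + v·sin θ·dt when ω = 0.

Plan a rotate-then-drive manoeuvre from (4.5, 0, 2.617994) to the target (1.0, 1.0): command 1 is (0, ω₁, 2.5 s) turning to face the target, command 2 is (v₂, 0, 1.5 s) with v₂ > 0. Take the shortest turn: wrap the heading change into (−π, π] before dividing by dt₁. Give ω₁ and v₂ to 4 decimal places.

heading to target = atan2(1−0, 1−4.5) = 2.8633
Δθ = wrap(2.8633 − 2.6180) = 0.2453; ω₁ = Δθ/dt₁ = 0.0981
distance = √((1−4.5)² + (1−0)²) = 3.6401; v₂ = distance/dt₂ = 2.4267

ω₁ = 0.0981, v₂ = 2.4267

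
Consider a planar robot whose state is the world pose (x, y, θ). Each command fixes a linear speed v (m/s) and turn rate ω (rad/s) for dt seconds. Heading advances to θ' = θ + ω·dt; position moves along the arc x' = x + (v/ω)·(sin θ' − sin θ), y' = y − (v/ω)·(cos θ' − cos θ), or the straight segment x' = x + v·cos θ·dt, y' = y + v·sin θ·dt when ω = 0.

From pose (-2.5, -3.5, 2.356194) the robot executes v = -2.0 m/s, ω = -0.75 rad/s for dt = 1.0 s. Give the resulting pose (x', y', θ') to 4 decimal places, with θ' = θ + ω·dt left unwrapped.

θ' = 2.3562 + -0.75·1.0 = 1.6062
R = v/ω = -2.0/-0.75 = 2.6667
x' = -2.5 + 2.6667·(sin 1.6062 − sin 2.3562) = -1.7206
y' = -3.5 − 2.6667·(cos 1.6062 − cos 2.3562) = -5.2912

(-1.7206, -5.2912, 1.6062)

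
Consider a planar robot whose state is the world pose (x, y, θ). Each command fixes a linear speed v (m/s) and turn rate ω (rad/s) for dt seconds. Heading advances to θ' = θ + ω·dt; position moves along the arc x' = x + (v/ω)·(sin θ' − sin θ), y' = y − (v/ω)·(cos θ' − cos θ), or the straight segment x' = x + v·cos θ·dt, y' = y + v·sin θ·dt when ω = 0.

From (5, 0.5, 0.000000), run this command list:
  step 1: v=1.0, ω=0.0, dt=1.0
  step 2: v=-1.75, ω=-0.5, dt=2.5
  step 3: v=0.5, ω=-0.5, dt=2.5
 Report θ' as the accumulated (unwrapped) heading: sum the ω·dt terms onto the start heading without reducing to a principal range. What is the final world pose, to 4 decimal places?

(2.3280, 1.7799, -2.5000)

step 1: θ'=0.0000 (straight) → pose (6.0000, 0.5000, 0.0000)
step 2: θ'=-1.2500 (R=3.5000) → pose (2.6786, 2.8964, -1.2500)
step 3: θ'=-2.5000 (R=-1.0000) → pose (2.3280, 1.7799, -2.5000)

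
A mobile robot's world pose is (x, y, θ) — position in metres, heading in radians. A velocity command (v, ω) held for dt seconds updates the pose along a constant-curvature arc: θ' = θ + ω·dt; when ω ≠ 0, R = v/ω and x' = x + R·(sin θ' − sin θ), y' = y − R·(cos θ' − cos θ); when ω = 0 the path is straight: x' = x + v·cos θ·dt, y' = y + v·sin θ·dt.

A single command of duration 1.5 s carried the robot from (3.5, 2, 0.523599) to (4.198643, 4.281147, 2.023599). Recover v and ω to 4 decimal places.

Δθ = 2.023599 − 0.523599 = 1.500000
ω = Δθ/dt = 1.500000/1.5 = 1.0000
R = −Δy/(cos θ' − cos θ) = 1.7500
v = R·ω = 1.7500·1.0000 = 1.7500

v = 1.7500, ω = 1.0000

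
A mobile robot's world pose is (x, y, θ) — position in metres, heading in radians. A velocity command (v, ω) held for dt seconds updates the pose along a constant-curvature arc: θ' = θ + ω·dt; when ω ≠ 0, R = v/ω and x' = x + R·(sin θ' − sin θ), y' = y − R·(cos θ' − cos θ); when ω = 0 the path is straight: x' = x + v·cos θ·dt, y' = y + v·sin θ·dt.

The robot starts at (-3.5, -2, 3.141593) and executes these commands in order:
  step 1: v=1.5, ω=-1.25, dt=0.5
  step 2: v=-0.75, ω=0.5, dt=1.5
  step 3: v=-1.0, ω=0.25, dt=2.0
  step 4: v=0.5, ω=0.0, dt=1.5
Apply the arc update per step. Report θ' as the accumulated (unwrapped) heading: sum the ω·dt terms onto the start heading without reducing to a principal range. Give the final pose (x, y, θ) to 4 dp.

(-1.9040, -1.7589, 3.7666)

step 1: θ'=2.5166 (R=-1.2000) → pose (-4.2021, -1.7732, 2.5166)
step 2: θ'=3.2666 (R=-1.5000) → pose (-3.1375, -2.0450, 3.2666)
step 3: θ'=3.7666 (R=-4.0000) → pose (-1.2958, -1.3201, 3.7666)
step 4: θ'=3.7666 (straight) → pose (-1.9040, -1.7589, 3.7666)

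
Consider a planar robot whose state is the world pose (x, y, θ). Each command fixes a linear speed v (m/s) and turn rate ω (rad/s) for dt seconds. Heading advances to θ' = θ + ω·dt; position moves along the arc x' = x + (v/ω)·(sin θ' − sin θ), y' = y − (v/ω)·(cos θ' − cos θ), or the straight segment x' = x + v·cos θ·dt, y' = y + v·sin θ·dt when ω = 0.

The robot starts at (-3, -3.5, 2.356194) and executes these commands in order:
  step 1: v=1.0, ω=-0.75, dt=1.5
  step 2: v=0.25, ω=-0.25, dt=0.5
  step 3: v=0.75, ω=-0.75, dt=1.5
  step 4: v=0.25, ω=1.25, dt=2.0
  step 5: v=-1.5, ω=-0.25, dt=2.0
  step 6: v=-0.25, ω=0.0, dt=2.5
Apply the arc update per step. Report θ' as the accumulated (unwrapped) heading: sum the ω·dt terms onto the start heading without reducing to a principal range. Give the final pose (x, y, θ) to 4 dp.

(-0.1557, -4.0062, 1.9812)

step 1: θ'=1.2312 (R=-1.3333) → pose (-3.3144, -2.1130, 1.2312)
step 2: θ'=1.1062 (R=-1.0000) → pose (-3.2655, -1.9981, 1.1062)
step 3: θ'=-0.0188 (R=-1.0000) → pose (-2.3527, -1.4463, -0.0188)
step 4: θ'=2.4812 (R=0.2000) → pose (-2.2262, -1.0884, 2.4812)
step 5: θ'=1.9812 (R=6.0000) → pose (-0.4051, -3.4331, 1.9812)
step 6: θ'=1.9812 (straight) → pose (-0.1557, -4.0062, 1.9812)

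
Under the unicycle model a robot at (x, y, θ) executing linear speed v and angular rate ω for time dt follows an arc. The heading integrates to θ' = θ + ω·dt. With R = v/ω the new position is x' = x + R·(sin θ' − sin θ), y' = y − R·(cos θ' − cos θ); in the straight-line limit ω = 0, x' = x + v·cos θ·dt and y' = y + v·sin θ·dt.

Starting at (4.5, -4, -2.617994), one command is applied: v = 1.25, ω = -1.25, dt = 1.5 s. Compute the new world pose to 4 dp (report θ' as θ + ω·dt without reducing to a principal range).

θ' = -2.6180 + -1.25·1.5 = -4.4930
R = v/ω = 1.25/-1.25 = -1.0000
x' = 4.5 + -1.0000·(sin -4.4930 − sin -2.6180) = 3.0240
y' = -4 − -1.0000·(cos -4.4930 − cos -2.6180) = -3.3516

(3.0240, -3.3516, -4.4930)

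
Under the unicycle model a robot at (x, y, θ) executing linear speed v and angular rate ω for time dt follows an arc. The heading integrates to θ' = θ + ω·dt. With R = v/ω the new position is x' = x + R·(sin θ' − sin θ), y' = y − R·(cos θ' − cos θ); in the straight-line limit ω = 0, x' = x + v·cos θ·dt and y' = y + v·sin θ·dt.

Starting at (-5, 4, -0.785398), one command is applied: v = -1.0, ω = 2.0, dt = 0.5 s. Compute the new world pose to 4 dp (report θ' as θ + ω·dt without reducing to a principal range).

(-5.4600, 4.1350, 0.2146)

θ' = -0.7854 + 2.0·0.5 = 0.2146
R = v/ω = -1.0/2.0 = -0.5000
x' = -5 + -0.5000·(sin 0.2146 − sin -0.7854) = -5.4600
y' = 4 − -0.5000·(cos 0.2146 − cos -0.7854) = 4.1350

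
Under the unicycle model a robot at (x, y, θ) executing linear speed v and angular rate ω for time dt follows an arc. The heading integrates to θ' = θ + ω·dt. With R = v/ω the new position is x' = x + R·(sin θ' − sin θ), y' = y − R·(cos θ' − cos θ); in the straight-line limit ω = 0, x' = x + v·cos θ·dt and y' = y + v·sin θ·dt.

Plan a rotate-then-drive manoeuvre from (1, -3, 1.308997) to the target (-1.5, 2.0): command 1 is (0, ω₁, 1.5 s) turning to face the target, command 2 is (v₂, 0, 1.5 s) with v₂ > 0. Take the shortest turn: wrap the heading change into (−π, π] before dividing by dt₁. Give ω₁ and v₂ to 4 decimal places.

ω₁ = 0.4836, v₂ = 3.7268

heading to target = atan2(2−-3, -1.5−1) = 2.0344
Δθ = wrap(2.0344 − 1.3090) = 0.7254; ω₁ = Δθ/dt₁ = 0.4836
distance = √((-1.5−1)² + (2−-3)²) = 5.5902; v₂ = distance/dt₂ = 3.7268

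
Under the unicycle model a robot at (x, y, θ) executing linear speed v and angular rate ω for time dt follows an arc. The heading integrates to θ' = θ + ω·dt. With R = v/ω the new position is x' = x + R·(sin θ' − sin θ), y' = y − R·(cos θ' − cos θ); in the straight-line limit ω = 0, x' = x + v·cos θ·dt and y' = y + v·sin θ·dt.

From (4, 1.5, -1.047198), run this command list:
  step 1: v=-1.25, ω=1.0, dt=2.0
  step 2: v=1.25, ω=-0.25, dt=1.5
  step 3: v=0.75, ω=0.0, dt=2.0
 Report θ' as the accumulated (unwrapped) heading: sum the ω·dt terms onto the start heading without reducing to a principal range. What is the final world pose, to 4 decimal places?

step 1: θ'=0.9528 (R=-1.2500) → pose (1.8987, 1.5993, 0.9528)
step 2: θ'=0.5778 (R=-5.0000) → pose (3.2430, 2.8906, 0.5778)
step 3: θ'=0.5778 (straight) → pose (4.4995, 3.7098, 0.5778)

(4.4995, 3.7098, 0.5778)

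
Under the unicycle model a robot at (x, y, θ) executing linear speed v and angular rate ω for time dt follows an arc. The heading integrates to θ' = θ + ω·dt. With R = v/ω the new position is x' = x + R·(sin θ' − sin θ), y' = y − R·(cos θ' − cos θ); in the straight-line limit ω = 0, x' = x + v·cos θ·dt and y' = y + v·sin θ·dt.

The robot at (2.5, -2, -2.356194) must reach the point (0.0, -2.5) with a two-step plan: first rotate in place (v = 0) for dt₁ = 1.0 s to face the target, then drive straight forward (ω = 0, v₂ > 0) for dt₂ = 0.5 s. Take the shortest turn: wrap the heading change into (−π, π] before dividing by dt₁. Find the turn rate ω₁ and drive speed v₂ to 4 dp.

ω₁ = -0.5880, v₂ = 5.0990

heading to target = atan2(-2.5−-2, 0−2.5) = -2.9442
Δθ = wrap(-2.9442 − -2.3562) = -0.5880; ω₁ = Δθ/dt₁ = -0.5880
distance = √((0−2.5)² + (-2.5−-2)²) = 2.5495; v₂ = distance/dt₂ = 5.0990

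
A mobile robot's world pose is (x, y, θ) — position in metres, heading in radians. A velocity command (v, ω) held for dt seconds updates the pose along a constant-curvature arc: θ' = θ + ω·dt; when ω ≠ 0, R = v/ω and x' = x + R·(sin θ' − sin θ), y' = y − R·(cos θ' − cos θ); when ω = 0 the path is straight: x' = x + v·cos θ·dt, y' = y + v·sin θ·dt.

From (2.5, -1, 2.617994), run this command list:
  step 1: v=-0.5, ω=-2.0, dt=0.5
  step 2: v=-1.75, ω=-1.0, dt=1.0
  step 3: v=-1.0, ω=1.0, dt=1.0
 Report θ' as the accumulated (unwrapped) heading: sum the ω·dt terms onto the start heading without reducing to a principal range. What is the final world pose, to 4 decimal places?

step 1: θ'=1.6180 (R=0.2500) → pose (2.6247, -1.2047, 1.6180)
step 2: θ'=0.6180 (R=1.7500) → pose (1.8906, -2.7136, 0.6180)
step 3: θ'=1.6180 (R=-1.0000) → pose (1.4711, -3.5758, 1.6180)

(1.4711, -3.5758, 1.6180)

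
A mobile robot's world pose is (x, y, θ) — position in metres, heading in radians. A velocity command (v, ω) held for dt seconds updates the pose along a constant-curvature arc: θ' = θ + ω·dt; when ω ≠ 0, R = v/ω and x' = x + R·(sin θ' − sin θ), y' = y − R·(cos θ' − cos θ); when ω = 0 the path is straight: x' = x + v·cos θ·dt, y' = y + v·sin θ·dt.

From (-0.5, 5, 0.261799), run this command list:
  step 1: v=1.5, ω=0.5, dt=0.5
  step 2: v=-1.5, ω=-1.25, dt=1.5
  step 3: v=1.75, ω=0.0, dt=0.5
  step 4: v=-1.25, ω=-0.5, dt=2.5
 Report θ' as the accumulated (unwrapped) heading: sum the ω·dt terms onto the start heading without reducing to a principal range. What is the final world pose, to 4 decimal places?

step 1: θ'=0.5118 (R=3.0000) → pose (0.1928, 5.2822, 0.5118)
step 2: θ'=-1.3632 (R=1.2000) → pose (-1.5691, 6.0811, -1.3632)
step 3: θ'=-1.3632 (straight) → pose (-1.3888, 5.2249, -1.3632)
step 4: θ'=-2.6132 (R=2.5000) → pose (-0.2028, 7.8992, -2.6132)

(-0.2028, 7.8992, -2.6132)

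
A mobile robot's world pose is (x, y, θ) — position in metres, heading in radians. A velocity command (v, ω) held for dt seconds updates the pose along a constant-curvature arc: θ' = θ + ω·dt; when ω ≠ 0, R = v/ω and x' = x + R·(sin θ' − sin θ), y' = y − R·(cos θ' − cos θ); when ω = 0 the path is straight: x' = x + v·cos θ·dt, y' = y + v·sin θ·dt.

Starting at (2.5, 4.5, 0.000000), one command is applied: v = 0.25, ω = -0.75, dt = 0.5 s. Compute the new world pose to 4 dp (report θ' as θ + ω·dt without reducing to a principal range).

θ' = 0.0000 + -0.75·0.5 = -0.3750
R = v/ω = 0.25/-0.75 = -0.3333
x' = 2.5 + -0.3333·(sin -0.3750 − sin 0.0000) = 2.6221
y' = 4.5 − -0.3333·(cos -0.3750 − cos 0.0000) = 4.4768

(2.6221, 4.4768, -0.3750)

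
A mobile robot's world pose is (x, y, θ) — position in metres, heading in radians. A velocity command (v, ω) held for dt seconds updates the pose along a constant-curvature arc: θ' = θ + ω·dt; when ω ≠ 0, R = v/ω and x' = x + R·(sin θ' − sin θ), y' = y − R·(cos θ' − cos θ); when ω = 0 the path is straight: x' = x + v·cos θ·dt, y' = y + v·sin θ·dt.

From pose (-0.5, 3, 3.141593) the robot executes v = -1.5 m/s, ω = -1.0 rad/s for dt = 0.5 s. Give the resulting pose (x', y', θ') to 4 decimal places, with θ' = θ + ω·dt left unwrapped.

(0.2191, 2.8164, 2.6416)

θ' = 3.1416 + -1.0·0.5 = 2.6416
R = v/ω = -1.5/-1.0 = 1.5000
x' = -0.5 + 1.5000·(sin 2.6416 − sin 3.1416) = 0.2191
y' = 3 − 1.5000·(cos 2.6416 − cos 3.1416) = 2.8164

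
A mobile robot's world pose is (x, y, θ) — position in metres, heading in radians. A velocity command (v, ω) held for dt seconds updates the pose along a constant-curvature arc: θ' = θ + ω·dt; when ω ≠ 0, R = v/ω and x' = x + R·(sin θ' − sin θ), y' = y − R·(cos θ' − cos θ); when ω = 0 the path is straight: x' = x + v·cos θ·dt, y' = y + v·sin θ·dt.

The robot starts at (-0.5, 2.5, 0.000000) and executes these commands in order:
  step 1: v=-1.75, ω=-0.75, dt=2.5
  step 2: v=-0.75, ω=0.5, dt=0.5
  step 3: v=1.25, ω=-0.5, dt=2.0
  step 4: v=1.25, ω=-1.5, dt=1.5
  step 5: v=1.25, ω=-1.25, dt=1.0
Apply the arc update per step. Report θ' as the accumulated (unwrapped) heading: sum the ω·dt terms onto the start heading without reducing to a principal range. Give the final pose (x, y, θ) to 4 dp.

step 1: θ'=-1.8750 (R=2.3333) → pose (-2.7262, 5.5322, -1.8750)
step 2: θ'=-1.6250 (R=-1.5000) → pose (-2.6595, 5.9003, -1.6250)
step 3: θ'=-2.6250 (R=-2.5000) → pose (-3.9211, 3.8620, -2.6250)
step 4: θ'=-4.8750 (R=-0.8333) → pose (-5.1550, 4.7215, -4.8750)
step 5: θ'=-6.1250 (R=-1.0000) → pose (-4.3257, 5.5471, -6.1250)

(-4.3257, 5.5471, -6.1250)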